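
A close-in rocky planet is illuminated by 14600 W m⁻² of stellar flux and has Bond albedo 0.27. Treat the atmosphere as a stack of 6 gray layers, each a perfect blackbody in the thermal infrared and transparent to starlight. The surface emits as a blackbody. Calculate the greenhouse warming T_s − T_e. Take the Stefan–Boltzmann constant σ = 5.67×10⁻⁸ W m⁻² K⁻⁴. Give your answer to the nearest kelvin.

OLR = S(1−α)/4 = 2664 W m⁻²; the top layer radiates at T_e = 465.6 K.
Surface: T_s = (7)^¼·T_e = 757.3 K.
So the greenhouse effect raises the surface by 757.3 − 465.6 = 291.7 K.

292 kelvin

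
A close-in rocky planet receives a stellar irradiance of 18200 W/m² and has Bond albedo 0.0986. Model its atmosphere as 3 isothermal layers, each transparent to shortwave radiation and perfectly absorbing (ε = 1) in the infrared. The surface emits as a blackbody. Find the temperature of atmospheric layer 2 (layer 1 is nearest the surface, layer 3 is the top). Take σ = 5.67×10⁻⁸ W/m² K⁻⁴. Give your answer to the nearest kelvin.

617 K

Top-of-atmosphere balance: σT_e⁴ = S(1−α)/4 = 4101 W/m² → T_e = 518.6 K.
The net upward flux σT_e⁴ is constant between every pair of levels, so T_k⁴ = (N+1−k)T_e⁴.
T_2 = (2)^(1/4)·518.6 = 616.7 K.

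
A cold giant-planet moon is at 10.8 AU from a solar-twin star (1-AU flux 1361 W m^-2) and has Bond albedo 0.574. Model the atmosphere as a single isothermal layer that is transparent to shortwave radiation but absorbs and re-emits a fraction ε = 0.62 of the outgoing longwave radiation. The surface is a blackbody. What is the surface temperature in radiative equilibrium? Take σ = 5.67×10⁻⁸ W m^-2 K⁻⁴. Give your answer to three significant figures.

75.1 K

Flux at the orbit: S = 1361/(10.8)² = 11.67 W m^-2.
The planet radiates to space at T_e = [S(1−α)/(4σ)]^(1/4) = 68.42 K.
For a single slab of emissivity ε, T_s⁴ = 2T_e⁴/(2−ε); thus T_s = 68.42·(1.449)^(1/4) = 75.07 K.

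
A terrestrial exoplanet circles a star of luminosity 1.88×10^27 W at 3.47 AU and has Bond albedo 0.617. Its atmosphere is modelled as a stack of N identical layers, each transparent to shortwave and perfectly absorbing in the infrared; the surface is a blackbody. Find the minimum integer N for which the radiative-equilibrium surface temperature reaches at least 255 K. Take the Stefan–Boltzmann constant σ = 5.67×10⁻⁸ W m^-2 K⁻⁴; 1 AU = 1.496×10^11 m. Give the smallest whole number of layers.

4

d = 3.47 × 1.496×10^11 m = 5.191×10^11 m.
Spreading L over a sphere of radius d: S = 1.88×10^27/(4π·5.19×10^11²) = 555.2 W m^-2.
The effective emission temperature is T_e = [S(1−α)/(4σ)]^¼ = 175.0 K.
Since T_s⁴ = (N+1)T_e⁴, we need N ≥ (T_s/T_e)⁴ − 1 = 3.510.
The minimum whole number is N = 4.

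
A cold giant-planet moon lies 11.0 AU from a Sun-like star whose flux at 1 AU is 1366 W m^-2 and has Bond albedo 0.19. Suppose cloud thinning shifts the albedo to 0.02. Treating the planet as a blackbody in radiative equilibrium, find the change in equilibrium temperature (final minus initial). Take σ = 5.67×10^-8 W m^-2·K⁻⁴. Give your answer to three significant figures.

By the inverse-square law, S = 1366/11.0² = 11.29 W m^-2.
With α = 0.19, T₁ = 79.69 K.
With α = 0.02, T₂ = 83.57 K.
Change: 83.57 − 79.69 = 3.887 K.

3.89 kelvin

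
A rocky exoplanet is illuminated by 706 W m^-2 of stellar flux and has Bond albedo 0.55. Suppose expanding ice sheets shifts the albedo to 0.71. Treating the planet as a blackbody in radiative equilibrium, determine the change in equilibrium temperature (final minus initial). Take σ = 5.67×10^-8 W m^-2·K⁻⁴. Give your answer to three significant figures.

Initial: T₁ = [S(1−0.55)/(4σ)]^(1/4) = 193.5 K.
After:  T₂ = [706.0·0.29/(4σ)]^(1/4) = 173.3 K.
ΔT = T₂ − T₁ = -20.12 K.

-20.1 K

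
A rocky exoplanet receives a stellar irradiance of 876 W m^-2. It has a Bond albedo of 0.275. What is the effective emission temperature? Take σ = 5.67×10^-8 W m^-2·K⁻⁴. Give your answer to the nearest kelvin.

The planet absorbs (1−α)S over its disc πR² and re-emits over 4πR², so the mean absorbed flux is (1−0.275)·876.0/4 = 158.8 W m^-2.
In equilibrium σT⁴ equals this, so T = 230.0 K.

230 kelvin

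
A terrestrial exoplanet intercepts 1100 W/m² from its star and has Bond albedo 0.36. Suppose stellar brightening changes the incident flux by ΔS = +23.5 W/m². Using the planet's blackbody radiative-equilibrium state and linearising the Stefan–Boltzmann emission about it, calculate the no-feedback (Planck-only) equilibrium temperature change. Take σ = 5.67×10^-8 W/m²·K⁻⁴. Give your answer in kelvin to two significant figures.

Unperturbed T_e = [1100·(1−0.36)/(4σ)]^¼ = 236.0 K.
Only a fraction (1−α) is absorbed and it's spread over 4πR², so ΔF = (1−α)ΔS/4 = 3.760 W/m².
Planck response: λ_P = 4σT_e³ = 4·5.67×10⁻⁸·(236.0)³ = 2.983 W/m²/K.
So ΔT₀ = 3.760/2.983 = 1.26 K.

1.3 K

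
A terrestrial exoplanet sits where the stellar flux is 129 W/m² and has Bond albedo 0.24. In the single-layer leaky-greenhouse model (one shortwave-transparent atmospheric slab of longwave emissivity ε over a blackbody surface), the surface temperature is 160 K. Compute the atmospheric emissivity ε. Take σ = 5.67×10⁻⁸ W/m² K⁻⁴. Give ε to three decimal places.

TOA balance gives T_e = 144.2 K.
T_s⁴ = T_e⁴·2/(2−ε) → ε = 2 − 2(T_e/T_s)⁴ = 2 − 2·(144.2/160)⁴ = 0.6808.

0.681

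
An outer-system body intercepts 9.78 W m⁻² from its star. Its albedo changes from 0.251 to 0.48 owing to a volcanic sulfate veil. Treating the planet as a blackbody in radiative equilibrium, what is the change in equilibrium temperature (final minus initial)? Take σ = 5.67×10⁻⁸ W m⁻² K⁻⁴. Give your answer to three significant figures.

-6.57 kelvin

Initial: T₁ = [S(1−0.251)/(4σ)]^(1/4) = 75.39 K.
After:  T₂ = [9.780·0.52/(4σ)]^(1/4) = 68.81 K.
Change: 68.81 − 75.39 = -6.573 K.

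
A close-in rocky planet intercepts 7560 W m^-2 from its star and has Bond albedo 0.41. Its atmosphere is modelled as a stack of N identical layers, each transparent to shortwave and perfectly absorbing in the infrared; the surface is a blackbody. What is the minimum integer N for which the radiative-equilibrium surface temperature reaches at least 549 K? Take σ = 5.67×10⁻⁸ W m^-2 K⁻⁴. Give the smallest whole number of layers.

The effective emission temperature is T_e = [S(1−α)/(4σ)]^¼ = 374.5 K.
Need (N+1)T_e⁴ ≥ T_s⁴, i.e. N+1 ≥ (549/374.5)⁴ = 4.619.
So N ≥ 3.619; the smallest integer is N = 4.

4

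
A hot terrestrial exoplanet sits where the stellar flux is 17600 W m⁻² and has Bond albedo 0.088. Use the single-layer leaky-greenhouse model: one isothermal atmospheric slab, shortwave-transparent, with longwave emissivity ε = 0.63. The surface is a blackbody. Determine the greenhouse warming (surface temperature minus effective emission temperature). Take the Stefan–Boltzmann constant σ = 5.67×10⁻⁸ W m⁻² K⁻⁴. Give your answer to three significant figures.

At the top of the atmosphere, σT_e⁴ = S(1−α)/4 = 4013 W m⁻², giving T_e = 515.8 K.
Surface balance with a leaky layer gives σT_s⁴ = σT_e⁴·2/(2−ε), so T_s = T_e·[2/(2−0.63)]^(1/4) = 566.9 K.
Greenhouse warming: T_s − T_e = 51.17 K.

51.2 K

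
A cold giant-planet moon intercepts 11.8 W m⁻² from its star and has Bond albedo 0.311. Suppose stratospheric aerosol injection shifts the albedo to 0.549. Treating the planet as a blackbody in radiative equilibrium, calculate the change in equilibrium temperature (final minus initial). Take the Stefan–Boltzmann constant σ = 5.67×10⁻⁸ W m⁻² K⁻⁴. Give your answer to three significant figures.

-7.78 K

Before: T₁ = [11.80·0.689/(4σ)]^(1/4) = 77.38 K.
With α = 0.549, T₂ = 69.60 K.
Change: 69.60 − 77.38 = -7.778 K.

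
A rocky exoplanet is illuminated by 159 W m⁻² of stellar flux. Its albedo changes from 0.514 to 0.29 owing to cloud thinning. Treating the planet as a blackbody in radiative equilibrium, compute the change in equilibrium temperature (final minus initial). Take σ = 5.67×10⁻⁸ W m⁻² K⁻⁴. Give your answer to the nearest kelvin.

14 K

Initial: T₁ = [S(1−0.514)/(4σ)]^(1/4) = 135.9 K.
Final:   T₂ = [S(1−0.29)/(4σ)]^(1/4) = 149.4 K.
ΔT = T₂ − T₁ = 13.50 K.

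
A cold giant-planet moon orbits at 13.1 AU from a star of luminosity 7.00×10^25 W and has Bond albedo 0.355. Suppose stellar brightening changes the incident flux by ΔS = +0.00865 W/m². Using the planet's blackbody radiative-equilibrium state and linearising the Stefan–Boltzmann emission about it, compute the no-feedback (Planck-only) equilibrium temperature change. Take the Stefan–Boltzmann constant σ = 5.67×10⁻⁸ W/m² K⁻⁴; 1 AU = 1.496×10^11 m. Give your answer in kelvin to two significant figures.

0.067 K

d = 13.1 × 1.496×10^11 m = 1.960×10^12 m.
Flux at the orbit: S = L/(4πd²) = 7.00×10^25/(4π·(1.96×10^12)²) = 1.450 W/m².
The baseline emission temperature is T_e = 45.07 K.
ΔF = Δ[S(1−α)]/4 = (1−0.355)·+0.00865/4 = 0.001395 W/m².
Planck response: λ_P = 4σT_e³ = 4·5.67×10⁻⁸·(45.07)³ = 0.02076 W/m²/K.
So ΔT₀ = 0.001395/0.02076 = 0.0672 K.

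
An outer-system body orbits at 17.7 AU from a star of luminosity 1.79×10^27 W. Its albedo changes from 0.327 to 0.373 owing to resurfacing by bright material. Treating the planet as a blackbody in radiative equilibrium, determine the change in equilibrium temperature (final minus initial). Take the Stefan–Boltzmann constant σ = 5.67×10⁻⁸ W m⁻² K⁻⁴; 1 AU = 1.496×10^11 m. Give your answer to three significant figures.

-1.55 K

d = 17.7 × 1.496×10^11 m = 2.648×10^12 m.
S = L/(4πd²) = 20.32 W m⁻².
With α = 0.327, T₁ = 88.12 K.
After:  T₂ = [20.32·0.627/(4σ)]^(1/4) = 86.57 K.
Change: 86.57 − 88.12 = -1.546 K.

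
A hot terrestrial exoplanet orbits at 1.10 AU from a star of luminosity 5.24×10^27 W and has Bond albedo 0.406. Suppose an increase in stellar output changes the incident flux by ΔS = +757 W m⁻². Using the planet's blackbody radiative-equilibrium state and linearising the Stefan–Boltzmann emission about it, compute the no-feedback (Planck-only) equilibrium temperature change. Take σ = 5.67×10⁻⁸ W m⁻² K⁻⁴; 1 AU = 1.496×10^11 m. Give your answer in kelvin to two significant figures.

5.5 K

Orbital distance: d = 1.10 AU = 1.646×10^11 m.
Spreading L over a sphere of radius d: S = 5.24×10^27/(4π·1.65×10^11²) = 15400 W m⁻².
The baseline emission temperature is T_e = 448.1 K.
Only a fraction (1−α) is absorbed and it's spread over 4πR², so ΔF = (1−α)ΔS/4 = 112.4 W m⁻².
The Planck feedback parameter is 4σT_e³ = 20.41 W m⁻²/K.
So ΔT₀ = 112.4/20.41 = 5.51 K.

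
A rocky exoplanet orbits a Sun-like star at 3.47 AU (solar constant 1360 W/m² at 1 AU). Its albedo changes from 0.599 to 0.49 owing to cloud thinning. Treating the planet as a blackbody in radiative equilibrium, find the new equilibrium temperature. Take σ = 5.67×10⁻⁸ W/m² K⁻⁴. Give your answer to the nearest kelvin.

126 K

Flux at the orbit: S = 1360/(3.47)² = 112.9 W/m².
New equilibrium: T₂ = [(1−0.49)·112.9/(4σ)]^(1/4) = 126.2 K.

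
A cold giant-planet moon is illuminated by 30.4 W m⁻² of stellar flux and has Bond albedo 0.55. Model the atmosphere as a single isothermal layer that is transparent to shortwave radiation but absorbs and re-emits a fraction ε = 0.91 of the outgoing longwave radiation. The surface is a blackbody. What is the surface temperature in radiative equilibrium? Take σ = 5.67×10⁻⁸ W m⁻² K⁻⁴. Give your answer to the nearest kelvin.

103 kelvin

Effective emission temperature (TOA balance): σT_e⁴ = S(1−α)/4 = 3.420 W m⁻² → T_e = 88.13 K.
Surface balance with a leaky layer gives σT_s⁴ = σT_e⁴·2/(2−ε), so T_s = T_e·[2/(2−0.91)]^(1/4) = 102.6 K.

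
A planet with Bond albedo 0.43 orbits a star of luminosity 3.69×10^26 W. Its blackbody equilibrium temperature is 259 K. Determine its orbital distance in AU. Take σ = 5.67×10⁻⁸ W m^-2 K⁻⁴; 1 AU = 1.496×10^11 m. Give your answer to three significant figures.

Energy balance gives S = 4σT⁴/(1−α) = 1790 W m^-2.
S = L/(4πd²) → d = √(L/4πS) = √(3.69×10^26/(4π·1790)) = 1.281×10^11 m = 0.8560 AU.

0.856 AU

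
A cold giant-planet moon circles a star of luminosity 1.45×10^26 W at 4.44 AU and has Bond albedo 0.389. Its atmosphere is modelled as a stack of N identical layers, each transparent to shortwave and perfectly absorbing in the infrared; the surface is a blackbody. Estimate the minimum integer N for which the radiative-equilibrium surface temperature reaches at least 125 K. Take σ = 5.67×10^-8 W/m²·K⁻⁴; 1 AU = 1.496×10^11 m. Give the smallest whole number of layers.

3

Orbital distance: d = 4.44 AU = 6.642×10^11 m.
S = L/(4πd²) = 26.15 W/m².
The effective emission temperature is T_e = [S(1−α)/(4σ)]^¼ = 91.62 K.
Need (N+1)T_e⁴ ≥ T_s⁴, i.e. N+1 ≥ (125/91.62)⁴ = 3.465.
So N ≥ 2.465; the smallest integer is N = 3.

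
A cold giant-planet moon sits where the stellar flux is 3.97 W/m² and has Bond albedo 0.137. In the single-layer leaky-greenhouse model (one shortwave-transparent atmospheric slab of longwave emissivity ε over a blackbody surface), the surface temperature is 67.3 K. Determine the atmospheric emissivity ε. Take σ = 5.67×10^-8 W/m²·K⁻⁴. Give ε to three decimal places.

0.527

Effective temperature: T_e = [S(1−α)/(4σ)]^(1/4) = 62.34 K.
Since (2−ε)/2 = (T_e/T_s)⁴ = 0.7364, ε = 0.5273.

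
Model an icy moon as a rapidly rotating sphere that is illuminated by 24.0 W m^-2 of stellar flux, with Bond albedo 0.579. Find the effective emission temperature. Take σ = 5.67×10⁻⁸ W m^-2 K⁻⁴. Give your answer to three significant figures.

Averaging over the sphere, the absorbed flux is S(1−α)/4 = 2.526 W m^-2.
Balancing against σT⁴: T = (2.526/5.67×10⁻⁸)^(1/4) = 81.70 K.

81.7 kelvin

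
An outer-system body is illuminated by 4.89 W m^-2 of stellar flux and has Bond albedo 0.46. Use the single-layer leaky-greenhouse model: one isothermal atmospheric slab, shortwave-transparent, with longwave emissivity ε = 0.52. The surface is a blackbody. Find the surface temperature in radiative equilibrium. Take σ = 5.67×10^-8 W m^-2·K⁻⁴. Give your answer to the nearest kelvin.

63 K

The planet radiates to space at T_e = [S(1−α)/(4σ)]^(1/4) = 58.41 K.
For a single slab of emissivity ε, T_s⁴ = 2T_e⁴/(2−ε); thus T_s = 58.41·(1.351)^(1/4) = 62.98 K.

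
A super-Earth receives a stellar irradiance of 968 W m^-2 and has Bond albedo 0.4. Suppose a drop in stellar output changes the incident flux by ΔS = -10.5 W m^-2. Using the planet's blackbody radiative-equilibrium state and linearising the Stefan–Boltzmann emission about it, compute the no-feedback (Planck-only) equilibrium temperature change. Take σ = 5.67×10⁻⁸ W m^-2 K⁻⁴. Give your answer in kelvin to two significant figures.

-0.61 K

Reference equilibrium: T_e = [S(1−α)/(4σ)]^(1/4) = 225.0 K.
TOA radiative forcing: ΔF = (1−α)ΔS/4 = 0.6·(-10.5)/4 = -1.575 W m^-2.
The Planck feedback parameter is 4σT_e³ = 2.582 W m^-2/K.
So ΔT₀ = -1.575/2.582 = -0.610 K.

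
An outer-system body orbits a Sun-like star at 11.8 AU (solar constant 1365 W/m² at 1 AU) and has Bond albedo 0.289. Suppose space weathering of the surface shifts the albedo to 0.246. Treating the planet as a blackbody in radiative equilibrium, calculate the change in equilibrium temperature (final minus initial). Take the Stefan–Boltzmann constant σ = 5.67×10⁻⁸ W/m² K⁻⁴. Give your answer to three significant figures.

1.10 kelvin

Flux at the orbit: S = 1365/(11.8)² = 9.803 W/m².
With α = 0.289, T₁ = 74.46 K.
After:  T₂ = [9.803·0.754/(4σ)]^(1/4) = 75.56 K.
Change: 75.56 − 74.46 = 1.101 K.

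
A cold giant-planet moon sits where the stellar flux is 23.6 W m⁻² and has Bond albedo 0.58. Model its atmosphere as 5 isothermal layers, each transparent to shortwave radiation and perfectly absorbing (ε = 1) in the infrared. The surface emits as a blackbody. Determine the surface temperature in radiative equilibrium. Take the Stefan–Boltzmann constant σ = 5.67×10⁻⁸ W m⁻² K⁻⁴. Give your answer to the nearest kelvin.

127 K

Top-of-atmosphere balance: σT_e⁴ = S(1−α)/4 = 2.478 W m⁻² → T_e = 81.31 K.
Layer-by-layer balance gives σT_s⁴ = (N+1)σT_e⁴, so T_s = 6^¼·81.31 = 127.3 K.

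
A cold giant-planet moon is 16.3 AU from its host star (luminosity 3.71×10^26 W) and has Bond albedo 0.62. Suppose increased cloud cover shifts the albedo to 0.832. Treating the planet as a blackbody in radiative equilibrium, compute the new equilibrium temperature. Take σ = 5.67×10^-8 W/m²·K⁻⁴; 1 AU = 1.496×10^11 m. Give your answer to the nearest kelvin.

Orbital distance: d = 16.3 AU = 2.438×10^12 m.
S = L/(4πd²) = 4.965 W/m².
With the new albedo, S(1−α₂)/4 = 0.2085 W/m², so T₂ = 43.79 K.

44 K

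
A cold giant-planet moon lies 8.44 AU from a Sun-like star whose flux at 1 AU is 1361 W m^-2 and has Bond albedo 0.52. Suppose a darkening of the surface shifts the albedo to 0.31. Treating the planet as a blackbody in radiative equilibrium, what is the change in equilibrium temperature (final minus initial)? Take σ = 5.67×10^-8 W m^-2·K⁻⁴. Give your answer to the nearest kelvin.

By the inverse-square law, S = 1361/8.44² = 19.11 W m^-2.
Before: T₁ = [19.11·0.48/(4σ)]^(1/4) = 79.74 K.
After:  T₂ = [19.11·0.69/(4σ)]^(1/4) = 87.32 K.
ΔT = T₂ − T₁ = 7.573 K.

8 K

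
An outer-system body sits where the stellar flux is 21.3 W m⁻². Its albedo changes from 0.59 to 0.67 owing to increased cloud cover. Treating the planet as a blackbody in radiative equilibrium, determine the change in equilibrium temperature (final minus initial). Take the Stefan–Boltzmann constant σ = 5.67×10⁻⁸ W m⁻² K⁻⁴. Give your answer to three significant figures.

Before: T₁ = [21.30·0.41/(4σ)]^(1/4) = 78.77 K.
Final:   T₂ = [S(1−0.67)/(4σ)]^(1/4) = 74.61 K.
ΔT = T₂ − T₁ = -4.161 K.

-4.16 K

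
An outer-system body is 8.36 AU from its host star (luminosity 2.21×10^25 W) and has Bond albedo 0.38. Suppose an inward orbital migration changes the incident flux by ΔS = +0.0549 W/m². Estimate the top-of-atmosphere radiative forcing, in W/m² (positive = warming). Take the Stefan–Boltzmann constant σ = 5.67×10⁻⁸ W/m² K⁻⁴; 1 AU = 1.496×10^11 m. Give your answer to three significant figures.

Orbital distance: d = 8.36 AU = 1.251×10^12 m.
Flux at the orbit: S = L/(4πd²) = 2.21×10^25/(4π·(1.25×10^12)²) = 1.124 W/m².
ΔF = Δ[S(1−α)]/4 = (1−0.38)·+0.0549/4 = 0.008509 W/m².

0.00851 W/m²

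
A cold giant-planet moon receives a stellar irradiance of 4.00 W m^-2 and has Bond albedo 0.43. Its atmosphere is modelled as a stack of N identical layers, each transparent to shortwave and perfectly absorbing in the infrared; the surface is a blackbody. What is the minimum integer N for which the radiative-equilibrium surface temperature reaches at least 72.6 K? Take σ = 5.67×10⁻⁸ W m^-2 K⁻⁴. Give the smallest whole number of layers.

2

Top-of-atmosphere balance: σT_e⁴ = S(1−α)/4 = 0.5700 W m^-2 → T_e = 56.31 K.
Need (N+1)T_e⁴ ≥ T_s⁴, i.e. N+1 ≥ (72.6/56.31)⁴ = 2.763.
The minimum whole number is N = 2.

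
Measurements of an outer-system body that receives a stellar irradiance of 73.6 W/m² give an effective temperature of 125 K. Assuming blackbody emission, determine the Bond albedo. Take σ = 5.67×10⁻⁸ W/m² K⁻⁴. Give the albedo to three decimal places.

0.248

Energy balance: S(1−α)/4 = σT⁴, so 1−α = 4σT⁴/S.
σT⁴ = 13.84 W/m², so 4σT⁴ = 55.37 W/m².
Hence α = 1 − 55.37/73.60 = 0.2477.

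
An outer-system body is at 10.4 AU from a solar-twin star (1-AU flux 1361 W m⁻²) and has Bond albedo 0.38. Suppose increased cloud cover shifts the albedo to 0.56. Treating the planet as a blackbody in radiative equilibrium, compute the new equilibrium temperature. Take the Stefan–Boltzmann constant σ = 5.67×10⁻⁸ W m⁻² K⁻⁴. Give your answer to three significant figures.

By the inverse-square law, S = 1361/10.4² = 12.58 W m⁻².
New equilibrium: T₂ = [(1−0.56)·12.58/(4σ)]^(1/4) = 70.29 K.

70.3 K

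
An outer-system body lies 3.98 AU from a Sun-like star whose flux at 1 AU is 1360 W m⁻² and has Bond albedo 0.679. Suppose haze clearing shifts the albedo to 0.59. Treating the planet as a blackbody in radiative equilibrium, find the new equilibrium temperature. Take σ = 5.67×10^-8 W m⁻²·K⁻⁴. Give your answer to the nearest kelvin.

112 kelvin

Irradiance scales as 1/d², so S = 1360 W m⁻² × (1/3.98)² = 85.86 W m⁻².
T₂ = [S(1−α₂)/(4σ)]^(1/4) = [85.86·0.41/(4σ)]^(1/4) = 111.6 K.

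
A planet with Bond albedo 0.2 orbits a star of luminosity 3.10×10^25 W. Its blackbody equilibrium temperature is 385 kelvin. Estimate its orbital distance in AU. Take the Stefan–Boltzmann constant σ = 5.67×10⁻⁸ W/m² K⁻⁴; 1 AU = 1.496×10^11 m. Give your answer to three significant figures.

The flux needed for this T is 4σT⁴/(1−0.2) = 6229 W/m².
Then d = [L/(4πS)]^(1/2) = 1.990×10^10 m, i.e. 0.1330 AU.

0.133 AU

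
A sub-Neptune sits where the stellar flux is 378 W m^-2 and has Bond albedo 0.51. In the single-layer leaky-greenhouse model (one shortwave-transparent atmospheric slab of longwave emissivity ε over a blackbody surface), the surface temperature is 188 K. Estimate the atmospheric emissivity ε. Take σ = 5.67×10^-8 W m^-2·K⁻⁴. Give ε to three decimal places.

First, T_e = [378.0·(1−0.51)/(4σ)]^(1/4) = 169.0 K.
Since (2−ε)/2 = (T_e/T_s)⁴ = 0.6538, ε = 0.6925.

0.692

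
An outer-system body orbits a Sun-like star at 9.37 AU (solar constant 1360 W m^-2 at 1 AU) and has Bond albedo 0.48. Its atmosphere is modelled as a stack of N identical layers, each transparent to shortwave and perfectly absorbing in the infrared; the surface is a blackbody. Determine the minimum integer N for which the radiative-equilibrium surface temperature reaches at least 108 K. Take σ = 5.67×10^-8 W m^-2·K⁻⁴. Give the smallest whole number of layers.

Irradiance scales as 1/d², so S = 1360 W m^-2 × (1/9.37)² = 15.49 W m^-2.
Top-of-atmosphere balance: σT_e⁴ = S(1−α)/4 = 2.014 W m^-2 → T_e = 77.20 K.
T_s = (N+1)^(1/4)·T_e ≥ 108 K requires N+1 ≥ (T_s/T_e)⁴ = (108/77.20)⁴ = 3.831.
Rounding up, N = 3.

3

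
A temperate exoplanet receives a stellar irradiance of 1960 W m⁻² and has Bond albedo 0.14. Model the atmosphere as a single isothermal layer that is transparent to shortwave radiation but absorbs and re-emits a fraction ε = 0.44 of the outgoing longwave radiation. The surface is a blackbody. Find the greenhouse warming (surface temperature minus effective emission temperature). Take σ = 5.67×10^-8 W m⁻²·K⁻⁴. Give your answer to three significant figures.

The planet radiates to space at T_e = [S(1−α)/(4σ)]^(1/4) = 293.6 K.
The surface balance (absorbed SW + ε·downward IR = σT_s⁴) with T_a⁴ = T_s⁴/2 reduces to T_s = T_e·[2/(2−ε)]^¼ = 312.4 K.
Greenhouse warming: T_s − T_e = 18.82 K.

18.8 K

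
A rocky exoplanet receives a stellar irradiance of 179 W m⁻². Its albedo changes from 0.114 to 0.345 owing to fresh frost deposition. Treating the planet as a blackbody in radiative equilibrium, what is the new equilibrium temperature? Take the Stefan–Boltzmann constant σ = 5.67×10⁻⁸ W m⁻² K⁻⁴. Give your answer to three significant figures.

With the new albedo, S(1−α₂)/4 = 29.31 W m⁻², so T₂ = 150.8 K.

151 K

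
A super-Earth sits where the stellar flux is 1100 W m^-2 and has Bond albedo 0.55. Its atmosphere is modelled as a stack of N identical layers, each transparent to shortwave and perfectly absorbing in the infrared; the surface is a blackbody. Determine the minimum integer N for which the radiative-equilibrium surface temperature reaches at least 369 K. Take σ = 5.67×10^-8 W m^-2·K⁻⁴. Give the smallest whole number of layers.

8

Top-of-atmosphere balance: σT_e⁴ = S(1−α)/4 = 123.7 W m^-2 → T_e = 216.1 K.
T_s = (N+1)^(1/4)·T_e ≥ 369 K requires N+1 ≥ (T_s/T_e)⁴ = (369/216.1)⁴ = 8.495.
The minimum whole number is N = 8.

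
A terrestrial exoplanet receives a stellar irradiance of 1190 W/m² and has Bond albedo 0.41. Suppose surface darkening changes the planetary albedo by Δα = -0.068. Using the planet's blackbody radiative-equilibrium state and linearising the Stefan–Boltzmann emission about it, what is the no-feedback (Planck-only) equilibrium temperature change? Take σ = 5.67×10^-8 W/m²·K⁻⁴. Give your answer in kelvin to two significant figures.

6.8 kelvin

Unperturbed T_e = [1190·(1−0.41)/(4σ)]^¼ = 235.9 K.
TOA radiative forcing: ΔF = −S·Δα/4 = −1190·(-0.068)/4 = 20.23 W/m².
Linearising σT⁴ gives d(σT⁴)/dT = 4σT_e³ = 2.977 W/m² per K.
ΔT₀ = ΔF/λ_P = 20.23/2.977 = 6.80 K.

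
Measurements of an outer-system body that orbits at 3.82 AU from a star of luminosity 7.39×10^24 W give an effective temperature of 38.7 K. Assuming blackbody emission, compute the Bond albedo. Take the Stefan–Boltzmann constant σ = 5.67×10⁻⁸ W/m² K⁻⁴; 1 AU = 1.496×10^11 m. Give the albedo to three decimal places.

0.717

Orbital distance: d = 3.82 AU = 5.715×10^11 m.
Spreading L over a sphere of radius d: S = 7.39×10^24/(4π·5.71×10^11²) = 1.801 W/m².
Rearranging the radiative balance, α = 1 − 4σT⁴/S.
σT⁴ = 0.1272 W/m², so 4σT⁴ = 0.5087 W/m².
Hence α = 1 − 0.5087/1.801 = 0.7175.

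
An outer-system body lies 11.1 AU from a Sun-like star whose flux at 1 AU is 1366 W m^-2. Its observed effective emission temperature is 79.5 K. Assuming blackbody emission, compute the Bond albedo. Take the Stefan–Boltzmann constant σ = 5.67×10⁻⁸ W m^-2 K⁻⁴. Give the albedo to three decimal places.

0.183

Flux at the orbit: S = 1366/(11.1)² = 11.09 W m^-2.
Energy balance: S(1−α)/4 = σT⁴, so 1−α = 4σT⁴/S.
4σT⁴ = 4·5.67×10⁻⁸·(79.5)⁴ = 9.060 W m^-2.
Hence α = 1 − 9.060/11.09 = 0.1828.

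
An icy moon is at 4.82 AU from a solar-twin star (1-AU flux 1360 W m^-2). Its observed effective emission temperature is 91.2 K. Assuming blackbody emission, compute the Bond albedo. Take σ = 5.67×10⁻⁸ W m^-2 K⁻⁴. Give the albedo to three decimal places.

Flux at the orbit: S = 1360/(4.82)² = 58.54 W m^-2.
Energy balance: S(1−α)/4 = σT⁴, so 1−α = 4σT⁴/S.
4σT⁴ = 4·5.67×10⁻⁸·(91.2)⁴ = 15.69 W m^-2.
Hence α = 1 − 15.69/58.54 = 0.7320.

0.732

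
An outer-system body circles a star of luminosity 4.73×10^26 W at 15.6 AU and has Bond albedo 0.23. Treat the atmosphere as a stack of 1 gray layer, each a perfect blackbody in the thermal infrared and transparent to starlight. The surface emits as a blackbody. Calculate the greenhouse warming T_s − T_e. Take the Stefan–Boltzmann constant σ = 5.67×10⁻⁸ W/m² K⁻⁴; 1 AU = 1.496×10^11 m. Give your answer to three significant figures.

13.2 K

d = 15.6 × 1.496×10^11 m = 2.334×10^12 m.
Flux at the orbit: S = L/(4πd²) = 4.73×10^26/(4π·(2.33×10^12)²) = 6.911 W/m².
OLR = S(1−α)/4 = 1.330 W/m²; the top layer radiates at T_e = 69.60 K.
T_s = (N+1)^(1/4)·T_e = 82.77 K.
Warming: T_s − T_e = 13.17 K.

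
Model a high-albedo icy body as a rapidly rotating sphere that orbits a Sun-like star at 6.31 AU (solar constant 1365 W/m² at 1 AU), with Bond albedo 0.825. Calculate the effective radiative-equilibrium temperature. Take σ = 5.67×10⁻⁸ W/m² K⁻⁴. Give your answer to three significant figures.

71.7 K

Irradiance scales as 1/d², so S = 1365 W/m² × (1/6.31)² = 34.28 W/m².
Averaging over the sphere, the absorbed flux is S(1−α)/4 = 1.500 W/m².
Balancing against σT⁴: T = (1.500/5.67×10⁻⁸)^(1/4) = 71.72 K.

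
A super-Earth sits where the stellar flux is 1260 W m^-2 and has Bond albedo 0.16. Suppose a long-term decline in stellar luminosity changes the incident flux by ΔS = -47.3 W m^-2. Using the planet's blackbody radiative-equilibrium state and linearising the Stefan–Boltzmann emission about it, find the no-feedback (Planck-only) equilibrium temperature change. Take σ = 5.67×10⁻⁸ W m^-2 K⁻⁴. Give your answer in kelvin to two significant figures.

Unperturbed T_e = [1260·(1−0.16)/(4σ)]^¼ = 261.4 K.
Only a fraction (1−α) is absorbed and it's spread over 4πR², so ΔF = (1−α)ΔS/4 = -9.933 W m^-2.
Planck response: λ_P = 4σT_e³ = 4·5.67×10⁻⁸·(261.4)³ = 4.049 W m^-2/K.
So ΔT₀ = -9.933/4.049 = -2.45 K.

-2.5 kelvin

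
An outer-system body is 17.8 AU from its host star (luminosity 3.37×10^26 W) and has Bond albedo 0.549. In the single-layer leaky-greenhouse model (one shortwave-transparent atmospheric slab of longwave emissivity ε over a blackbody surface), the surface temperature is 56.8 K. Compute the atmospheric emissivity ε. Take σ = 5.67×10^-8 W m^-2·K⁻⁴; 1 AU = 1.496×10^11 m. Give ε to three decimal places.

Orbital distance: d = 17.8 AU = 2.663×10^12 m.
S = L/(4πd²) = 3.782 W m^-2.
Effective temperature: T_e = [S(1−α)/(4σ)]^(1/4) = 52.37 K.
Since (2−ε)/2 = (T_e/T_s)⁴ = 0.7225, ε = 0.5549.

0.555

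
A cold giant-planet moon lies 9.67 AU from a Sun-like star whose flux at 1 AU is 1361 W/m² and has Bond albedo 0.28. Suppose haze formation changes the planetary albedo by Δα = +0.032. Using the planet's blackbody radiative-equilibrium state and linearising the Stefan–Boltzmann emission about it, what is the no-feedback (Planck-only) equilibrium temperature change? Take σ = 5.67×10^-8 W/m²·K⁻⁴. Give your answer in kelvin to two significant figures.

-0.92 K

Irradiance scales as 1/d², so S = 1361 W/m² × (1/9.67)² = 14.55 W/m².
Unperturbed T_e = [14.55·(1−0.28)/(4σ)]^¼ = 82.45 K.
ΔF = −(S/4)Δα = −(14.55/4)×(+0.032) = -0.1164 W/m².
Linearising σT⁴ gives d(σT⁴)/dT = 4σT_e³ = 0.1271 W/m² per K.
So ΔT₀ = -0.1164/0.1271 = -0.916 K.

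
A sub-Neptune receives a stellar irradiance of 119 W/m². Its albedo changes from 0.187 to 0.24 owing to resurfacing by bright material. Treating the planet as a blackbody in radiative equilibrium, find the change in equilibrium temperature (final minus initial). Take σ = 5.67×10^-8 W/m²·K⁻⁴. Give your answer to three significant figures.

Before: T₁ = [119.0·0.813/(4σ)]^(1/4) = 143.7 K.
After:  T₂ = [119.0·0.76/(4σ)]^(1/4) = 141.3 K.
ΔT = T₂ − T₁ = -2.402 K.

-2.40 K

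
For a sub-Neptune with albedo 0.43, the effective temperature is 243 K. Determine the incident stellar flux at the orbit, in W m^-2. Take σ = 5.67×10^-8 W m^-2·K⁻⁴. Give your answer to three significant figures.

From S(1−α)/4 = σT⁴: S = 4σT⁴/(1−α).
The emitted flux is σT⁴ = 197.7 W m^-2.
So S = 4×197.7/(1−0.43) = 1387 W m^-2.

1390 W m^-2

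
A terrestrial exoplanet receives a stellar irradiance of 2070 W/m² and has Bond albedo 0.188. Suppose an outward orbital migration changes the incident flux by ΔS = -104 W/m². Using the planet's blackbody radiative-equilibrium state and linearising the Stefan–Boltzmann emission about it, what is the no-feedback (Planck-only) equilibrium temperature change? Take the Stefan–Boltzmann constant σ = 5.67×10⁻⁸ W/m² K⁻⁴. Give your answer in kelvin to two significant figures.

-3.7 K

Unperturbed T_e = [2070·(1−0.188)/(4σ)]^¼ = 293.4 K.
TOA radiative forcing: ΔF = (1−α)ΔS/4 = 0.812·(-104)/4 = -21.11 W/m².
Planck response: λ_P = 4σT_e³ = 4·5.67×10⁻⁸·(293.4)³ = 5.729 W/m²/K.
So ΔT₀ = -21.11/5.729 = -3.69 K.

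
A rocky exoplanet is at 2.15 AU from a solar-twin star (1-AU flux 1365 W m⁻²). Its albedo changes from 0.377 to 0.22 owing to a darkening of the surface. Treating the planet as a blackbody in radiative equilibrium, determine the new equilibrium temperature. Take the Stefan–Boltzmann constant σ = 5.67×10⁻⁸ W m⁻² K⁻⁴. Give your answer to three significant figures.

Irradiance scales as 1/d², so S = 1365 W m⁻² × (1/2.15)² = 295.3 W m⁻².
With the new albedo, S(1−α₂)/4 = 57.58 W m⁻², so T₂ = 178.5 K.

179 kelvin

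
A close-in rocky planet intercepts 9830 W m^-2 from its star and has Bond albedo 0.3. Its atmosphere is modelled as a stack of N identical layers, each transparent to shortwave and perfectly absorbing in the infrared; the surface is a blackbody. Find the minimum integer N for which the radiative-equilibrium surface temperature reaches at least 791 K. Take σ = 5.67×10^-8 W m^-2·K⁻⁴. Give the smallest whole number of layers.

12

OLR = S(1−α)/4 = 1720 W m^-2; the top layer radiates at T_e = 417.4 K.
T_s = (N+1)^(1/4)·T_e ≥ 791 K requires N+1 ≥ (T_s/T_e)⁴ = (791/417.4)⁴ = 12.903.
So N ≥ 11.903; the smallest integer is N = 12.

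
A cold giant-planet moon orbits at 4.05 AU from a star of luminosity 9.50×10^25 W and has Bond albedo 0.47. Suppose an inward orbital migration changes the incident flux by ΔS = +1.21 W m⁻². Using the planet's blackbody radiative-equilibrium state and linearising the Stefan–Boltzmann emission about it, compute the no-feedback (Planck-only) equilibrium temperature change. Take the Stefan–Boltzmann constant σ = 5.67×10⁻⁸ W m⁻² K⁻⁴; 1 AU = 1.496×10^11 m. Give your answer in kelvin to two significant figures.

1.2 K

Orbital distance: d = 4.05 AU = 6.059×10^11 m.
Spreading L over a sphere of radius d: S = 9.50×10^25/(4π·6.06×10^11²) = 20.59 W m⁻².
Unperturbed T_e = [20.59·(1−0.47)/(4σ)]^¼ = 83.29 K.
ΔF = Δ[S(1−α)]/4 = (1−0.47)·+1.21/4 = 0.1603 W m⁻².
Linearising σT⁴ gives d(σT⁴)/dT = 4σT_e³ = 0.1310 W m⁻² per K.
So ΔT₀ = 0.1603/0.1310 = 1.22 K.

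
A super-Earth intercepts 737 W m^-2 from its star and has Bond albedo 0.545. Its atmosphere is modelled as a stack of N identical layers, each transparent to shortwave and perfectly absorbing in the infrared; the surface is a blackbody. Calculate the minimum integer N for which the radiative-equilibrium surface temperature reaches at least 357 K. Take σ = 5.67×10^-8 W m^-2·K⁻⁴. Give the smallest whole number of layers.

10

Top-of-atmosphere balance: σT_e⁴ = S(1−α)/4 = 83.83 W m^-2 → T_e = 196.1 K.
T_s = (N+1)^(1/4)·T_e ≥ 357 K requires N+1 ≥ (T_s/T_e)⁴ = (357/196.1)⁴ = 10.986.
The minimum whole number is N = 10.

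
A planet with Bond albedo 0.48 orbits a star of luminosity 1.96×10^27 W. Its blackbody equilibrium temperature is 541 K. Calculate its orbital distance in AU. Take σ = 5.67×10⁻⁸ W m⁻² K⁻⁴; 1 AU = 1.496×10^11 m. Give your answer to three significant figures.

0.432 AU

Required flux: S = 4σT⁴/(1−α) = 37360 W m⁻².
From L = 4πd²S, d = √(1.96×10^27/(4π·37360)) = 6.461×10^10 m = 0.4319 AU.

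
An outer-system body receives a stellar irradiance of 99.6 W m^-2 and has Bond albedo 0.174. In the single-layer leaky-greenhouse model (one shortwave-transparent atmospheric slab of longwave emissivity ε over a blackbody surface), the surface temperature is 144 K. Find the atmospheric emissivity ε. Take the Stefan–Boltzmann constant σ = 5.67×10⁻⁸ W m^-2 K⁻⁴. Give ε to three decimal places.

0.313

TOA balance gives T_e = 138.0 K.
Inverting T_s⁴ = 2T_e⁴/(2−ε): (T_e/T_s)⁴ = 0.8436, so ε = 2(1 − 0.8436) = 0.3128.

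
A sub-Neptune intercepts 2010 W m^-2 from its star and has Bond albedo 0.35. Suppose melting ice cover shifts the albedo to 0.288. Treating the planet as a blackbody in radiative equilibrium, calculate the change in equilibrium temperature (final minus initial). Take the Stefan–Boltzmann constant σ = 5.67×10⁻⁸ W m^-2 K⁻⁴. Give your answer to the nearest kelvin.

Before: T₁ = [2010·0.65/(4σ)]^(1/4) = 275.5 K.
After:  T₂ = [2010·0.712/(4σ)]^(1/4) = 281.8 K.
ΔT = T₂ − T₁ = 6.347 K.

6 K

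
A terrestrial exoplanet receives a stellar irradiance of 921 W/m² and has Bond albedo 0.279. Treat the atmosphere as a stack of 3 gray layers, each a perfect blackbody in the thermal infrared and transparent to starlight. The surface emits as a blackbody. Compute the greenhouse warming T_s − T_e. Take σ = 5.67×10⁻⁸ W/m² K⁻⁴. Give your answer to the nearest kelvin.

96 K

The effective emission temperature is T_e = [S(1−α)/(4σ)]^¼ = 232.6 K.
T_s = (N+1)^(1/4)·T_e = 329.0 K.
Warming: T_s − T_e = 96.35 K.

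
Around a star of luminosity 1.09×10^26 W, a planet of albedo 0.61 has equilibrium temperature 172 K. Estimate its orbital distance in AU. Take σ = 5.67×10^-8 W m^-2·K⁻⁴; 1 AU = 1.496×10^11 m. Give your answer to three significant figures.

Energy balance gives S = 4σT⁴/(1−α) = 509.0 W m^-2.
S = L/(4πd²) → d = √(L/4πS) = √(1.09×10^26/(4π·509.0)) = 1.305×10^11 m = 0.8726 AU.

0.873 AU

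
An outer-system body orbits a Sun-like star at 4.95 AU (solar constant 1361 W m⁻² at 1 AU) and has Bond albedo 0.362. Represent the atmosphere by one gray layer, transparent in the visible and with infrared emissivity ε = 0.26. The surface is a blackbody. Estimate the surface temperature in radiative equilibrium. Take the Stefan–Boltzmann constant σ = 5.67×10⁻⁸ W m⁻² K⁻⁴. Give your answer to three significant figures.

116 K

Irradiance scales as 1/d², so S = 1361 W m⁻² × (1/4.95)² = 55.55 W m⁻².
Effective emission temperature (TOA balance): σT_e⁴ = S(1−α)/4 = 8.859 W m⁻² → T_e = 111.8 K.
Surface balance with a leaky layer gives σT_s⁴ = σT_e⁴·2/(2−ε), so T_s = T_e·[2/(2−0.26)]^(1/4) = 115.8 K.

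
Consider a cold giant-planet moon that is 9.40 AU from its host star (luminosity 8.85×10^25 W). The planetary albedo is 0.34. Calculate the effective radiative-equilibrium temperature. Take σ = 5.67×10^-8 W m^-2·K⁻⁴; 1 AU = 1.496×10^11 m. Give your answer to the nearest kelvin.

57 kelvin

Orbital distance: d = 9.40 AU = 1.406×10^12 m.
Spreading L over a sphere of radius d: S = 8.85×10^25/(4π·1.41×10^12²) = 3.561 W m^-2.
The planet absorbs (1−α)S over its disc πR² and re-emits over 4πR², so the mean absorbed flux is (1−0.34)·3.561/4 = 0.5876 W m^-2.
Set σT⁴ = 0.5876 → T = (0.5876/σ)^(1/4) = 56.74 K.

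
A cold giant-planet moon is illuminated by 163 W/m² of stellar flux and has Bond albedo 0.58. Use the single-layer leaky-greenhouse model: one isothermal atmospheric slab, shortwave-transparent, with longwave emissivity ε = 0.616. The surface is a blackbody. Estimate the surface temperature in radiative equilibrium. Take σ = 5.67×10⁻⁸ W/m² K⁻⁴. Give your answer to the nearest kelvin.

145 K

Effective emission temperature (TOA balance): σT_e⁴ = S(1−α)/4 = 17.12 W/m² → T_e = 131.8 K.
Surface balance with a leaky layer gives σT_s⁴ = σT_e⁴·2/(2−ε), so T_s = T_e·[2/(2−0.616)]^(1/4) = 144.5 K.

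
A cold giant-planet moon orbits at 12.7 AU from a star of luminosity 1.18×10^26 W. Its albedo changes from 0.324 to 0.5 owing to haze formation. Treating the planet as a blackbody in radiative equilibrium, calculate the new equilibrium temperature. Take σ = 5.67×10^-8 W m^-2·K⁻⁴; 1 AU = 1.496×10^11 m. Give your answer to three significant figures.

48.9 K

Orbital distance: d = 12.7 AU = 1.900×10^12 m.
S = L/(4πd²) = 2.601 W m^-2.
New equilibrium: T₂ = [(1−0.5)·2.601/(4σ)]^(1/4) = 48.94 K.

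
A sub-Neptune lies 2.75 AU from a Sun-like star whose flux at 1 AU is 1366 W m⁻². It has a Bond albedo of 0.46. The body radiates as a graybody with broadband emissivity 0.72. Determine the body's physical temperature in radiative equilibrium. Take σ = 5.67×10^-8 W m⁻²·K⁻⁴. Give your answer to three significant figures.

156 K

Flux at the orbit: S = 1366/(2.75)² = 180.6 W m⁻².
Absorbed flux (global mean): S(1−α)/4 = 180.6·0.54/4 = 24.38 W m⁻².
Equating to εσT⁴ with ε = 0.72: T = (24.38/0.72σ)^(1/4) = 156.3 K.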